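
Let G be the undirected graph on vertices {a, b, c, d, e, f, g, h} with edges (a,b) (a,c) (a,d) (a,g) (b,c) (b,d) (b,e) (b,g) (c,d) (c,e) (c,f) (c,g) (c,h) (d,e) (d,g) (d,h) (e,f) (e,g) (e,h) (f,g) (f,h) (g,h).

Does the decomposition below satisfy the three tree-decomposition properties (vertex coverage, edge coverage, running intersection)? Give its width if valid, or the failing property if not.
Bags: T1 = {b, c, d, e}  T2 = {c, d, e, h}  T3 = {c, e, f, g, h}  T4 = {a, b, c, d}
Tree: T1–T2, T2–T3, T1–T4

No — edge (g,b) lies in no bag.

A tree decomposition must satisfy three properties: every vertex lies in some bag; for every edge, both endpoints lie together in some bag; and for every vertex, the bags containing it form a connected subtree. Here edge (g,b) lies in no bag, so the decomposition is invalid.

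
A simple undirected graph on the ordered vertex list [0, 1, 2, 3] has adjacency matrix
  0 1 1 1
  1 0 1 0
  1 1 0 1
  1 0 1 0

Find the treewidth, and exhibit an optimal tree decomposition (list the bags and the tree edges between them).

Treewidth 2.
One such decomposition:
Bags: B1 = {0, 2, 3}  B2 = {0, 1, 2}
Tree: B1–B2

Every bag has size at most 3, so the width is 3 − 1 = 2 and tw(G) ≤ 2. On the other hand G contains the 3-clique {0, 1, 2}. A clique must lie in a single bag of any decomposition, so no decomposition can have width below 2. Therefore the treewidth is 2.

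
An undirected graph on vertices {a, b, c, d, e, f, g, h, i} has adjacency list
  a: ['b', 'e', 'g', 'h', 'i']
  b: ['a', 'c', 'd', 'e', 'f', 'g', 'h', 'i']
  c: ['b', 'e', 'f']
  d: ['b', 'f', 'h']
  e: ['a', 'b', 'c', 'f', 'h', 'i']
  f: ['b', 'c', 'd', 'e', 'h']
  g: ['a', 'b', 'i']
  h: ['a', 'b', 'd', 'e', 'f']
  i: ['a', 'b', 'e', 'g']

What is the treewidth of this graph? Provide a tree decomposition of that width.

Treewidth 3.
One optimal decomposition is:
Bags: B1 = {b, e, f, h}  B2 = {b, d, f, h}  B3 = {b, c, e, f}  B4 = {a, b, e, h}  B5 = {a, b, e, i}  B6 = {a, b, g, i}
Tree: B1–B2, B1–B3, B1–B4, B4–B5, B5–B6

Each bag holds 4 vertices, so the decomposition has width 3, which upper-bounds the treewidth. On the other hand G contains the 4-clique {b, d, f, h}. A clique must lie in a single bag of any decomposition, so no decomposition can have width below 3. The upper and lower bounds meet at 3, so that is the treewidth.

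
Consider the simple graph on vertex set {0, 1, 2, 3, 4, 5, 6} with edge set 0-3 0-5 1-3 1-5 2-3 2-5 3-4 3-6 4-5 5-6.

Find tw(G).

A width-2 tree decomposition is:
Bags: B1 = {1, 3, 5}  B2 = {0, 3, 5}  B3 = {2, 3, 5}  B4 = {3, 5, 6}  B5 = {3, 4, 5}
Tree: B1–B2, B2–B3, B3–B4, B4–B5
Each bag holds 3 vertices, so the decomposition has width 2, which upper-bounds the treewidth. For the lower bound, G contains the cycle 3–1–5–0–3, so G is not a forest; only forests have treewidth ≤ 1, hence tw(G) ≥ 2. The upper and lower bounds meet at 2, so that is the treewidth.

2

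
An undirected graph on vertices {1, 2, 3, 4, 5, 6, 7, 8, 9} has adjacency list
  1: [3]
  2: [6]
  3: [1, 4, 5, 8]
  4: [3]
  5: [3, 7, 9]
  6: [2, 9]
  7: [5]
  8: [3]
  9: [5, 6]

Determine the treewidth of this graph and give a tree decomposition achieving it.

The largest bag has 2 vertices, giving width 1; this decomposition certifies tw(G) ≤ 1. Any graph with an edge has treewidth ≥ 1, and G has the edge 3–5. The upper and lower bounds meet at 1, so that is the treewidth.

Treewidth 1.
One optimal decomposition is:
Bags: B1 = {3, 5}  B2 = {3, 4}  B3 = {5, 9}  B4 = {5, 7}  B5 = {6, 9}  B6 = {1, 3}  B7 = {3, 8}  B8 = {2, 6}
Tree: B1–B2, B1–B3, B3–B4, B3–B5, B1–B6, B2–B7, B5–B8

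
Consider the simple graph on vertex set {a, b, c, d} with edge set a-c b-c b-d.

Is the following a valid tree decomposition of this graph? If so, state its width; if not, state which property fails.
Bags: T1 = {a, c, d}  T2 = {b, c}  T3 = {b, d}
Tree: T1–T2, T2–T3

No — bags containing vertex d are not connected in the tree.

A tree decomposition must satisfy three properties: every vertex lies in some bag; for every edge, both endpoints lie together in some bag; and for every vertex, the bags containing it form a connected subtree. Here bags containing vertex d are not connected in the tree, so the decomposition is invalid.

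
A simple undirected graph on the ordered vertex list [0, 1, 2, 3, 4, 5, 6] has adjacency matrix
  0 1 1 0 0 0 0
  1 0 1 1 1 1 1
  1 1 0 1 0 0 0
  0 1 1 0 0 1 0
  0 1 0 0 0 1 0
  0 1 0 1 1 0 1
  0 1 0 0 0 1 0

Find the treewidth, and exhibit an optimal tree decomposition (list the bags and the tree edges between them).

Treewidth 2.
One such decomposition:
Bags: B1 = {1, 5, 6}  B2 = {1, 3, 5}  B3 = {1, 2, 3}  B4 = {0, 1, 2}  B5 = {1, 4, 5}
Tree: B1–B2, B2–B3, B3–B4, B1–B5

Every bag has size at most 3, so the width is 3 − 1 = 2 and tw(G) ≤ 2. On the other hand G contains the 3-clique {0, 1, 2}. A clique must lie in a single bag of any decomposition, so no decomposition can have width below 2. Therefore the treewidth is 2.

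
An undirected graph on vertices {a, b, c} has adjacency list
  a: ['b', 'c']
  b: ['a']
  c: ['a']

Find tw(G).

1

A width-1 tree decomposition is:
Bags: B1 = {a, c}  B2 = {a, b}
Tree: B1–B2
Every bag has size at most 2, so the width is 2 − 1 = 1 and tw(G) ≤ 1. G has an edge, so its treewidth is at least 1. The upper and lower bounds meet at 1, so that is the treewidth.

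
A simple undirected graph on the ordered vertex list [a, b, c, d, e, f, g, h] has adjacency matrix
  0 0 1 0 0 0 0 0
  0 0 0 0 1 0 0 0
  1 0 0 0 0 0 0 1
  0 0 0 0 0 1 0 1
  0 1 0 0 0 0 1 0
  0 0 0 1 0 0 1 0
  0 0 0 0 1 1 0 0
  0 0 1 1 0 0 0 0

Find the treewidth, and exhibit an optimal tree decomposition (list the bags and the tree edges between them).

Treewidth 1.
One such decomposition:
Bags: B1 = {b, e}  B2 = {e, g}  B3 = {f, g}  B4 = {d, f}  B5 = {d, h}  B6 = {c, h}  B7 = {a, c}
Tree: B1–B2, B2–B3, B3–B4, B4–B5, B5–B6, B6–B7

Each bag holds 2 vertices, so the decomposition has width 1, which upper-bounds the treewidth. G has an edge, so its treewidth is at least 1. Combining the bounds, tw(G) = 1.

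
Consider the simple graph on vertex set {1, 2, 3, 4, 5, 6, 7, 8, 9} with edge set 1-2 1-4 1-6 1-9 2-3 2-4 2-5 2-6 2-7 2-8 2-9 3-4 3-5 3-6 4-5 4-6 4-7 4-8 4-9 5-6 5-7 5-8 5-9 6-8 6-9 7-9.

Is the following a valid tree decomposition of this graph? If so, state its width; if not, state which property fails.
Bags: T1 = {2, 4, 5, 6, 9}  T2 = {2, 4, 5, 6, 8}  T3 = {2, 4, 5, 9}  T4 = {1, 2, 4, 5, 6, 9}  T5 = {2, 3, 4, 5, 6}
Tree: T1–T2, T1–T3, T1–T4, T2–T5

A tree decomposition must satisfy three properties: every vertex lies in some bag; for every edge, both endpoints lie together in some bag; and for every vertex, the bags containing it form a connected subtree. Here vertex 7 appears in no bag, so the decomposition is invalid.

No — vertex 7 appears in no bag.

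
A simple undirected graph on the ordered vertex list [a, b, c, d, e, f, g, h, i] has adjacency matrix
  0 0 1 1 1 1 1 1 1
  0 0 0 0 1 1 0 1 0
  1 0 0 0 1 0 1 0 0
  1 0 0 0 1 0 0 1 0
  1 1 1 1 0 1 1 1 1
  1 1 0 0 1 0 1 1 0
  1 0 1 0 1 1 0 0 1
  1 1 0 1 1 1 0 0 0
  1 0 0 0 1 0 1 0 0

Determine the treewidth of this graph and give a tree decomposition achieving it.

The largest bag has 4 vertices, giving width 3; this decomposition certifies tw(G) ≤ 3. Conversely, {a, d, e, h} is a clique of size 4, and the vertices of any clique must share a bag in every tree decomposition; so some bag has ≥ 4 vertices and tw(G) ≥ 3. The upper and lower bounds meet at 3, so that is the treewidth.

Treewidth 3.
Bags: B1 = {b, e, f, h}  B2 = {a, e, f, h}  B3 = {a, e, f, g}  B4 = {a, c, e, g}  B5 = {a, e, g, i}  B6 = {a, d, e, h}
Tree: B1–B2, B2–B3, B3–B4, B3–B5, B2–B6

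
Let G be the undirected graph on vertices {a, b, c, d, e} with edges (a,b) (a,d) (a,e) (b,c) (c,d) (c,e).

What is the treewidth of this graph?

A width-2 tree decomposition is:
Bags: B1 = {a, c, e}  B2 = {a, b, c}  B3 = {a, c, d}
Tree: B1–B2, B2–B3
Every bag has size at most 3, so the width is 3 − 1 = 2 and tw(G) ≤ 2. Since e–a–b–c–e is a cycle in G, G is not acyclic. Forests are exactly the graphs of treewidth ≤ 1, so tw(G) ≥ 2. Hence tw(G) = 2 exactly.

2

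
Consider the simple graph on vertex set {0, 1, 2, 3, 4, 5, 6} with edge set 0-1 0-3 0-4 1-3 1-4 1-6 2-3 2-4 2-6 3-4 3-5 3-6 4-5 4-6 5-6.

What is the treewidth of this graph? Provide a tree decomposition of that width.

Treewidth 3.
One optimal decomposition is:
Bags: B1 = {1, 3, 4, 6}  B2 = {3, 4, 5, 6}  B3 = {0, 1, 3, 4}  B4 = {2, 3, 4, 6}
Tree: B1–B2, B1–B3, B2–B4

The largest bag has 4 vertices, giving width 3; this decomposition certifies tw(G) ≤ 3. Conversely, {0, 1, 3, 4} is a clique of size 4, and the vertices of any clique must share a bag in every tree decomposition; so some bag has ≥ 4 vertices and tw(G) ≥ 3. Combining the bounds, tw(G) = 3.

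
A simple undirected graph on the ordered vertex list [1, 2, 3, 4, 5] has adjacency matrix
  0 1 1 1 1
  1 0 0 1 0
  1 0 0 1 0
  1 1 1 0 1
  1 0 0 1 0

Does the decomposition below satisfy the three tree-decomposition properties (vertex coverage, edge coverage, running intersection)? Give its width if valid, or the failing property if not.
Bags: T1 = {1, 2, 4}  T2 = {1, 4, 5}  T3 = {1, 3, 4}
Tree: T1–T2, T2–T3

Vertex coverage: the bags together contain {1, 2, 3, 4, 5}, the full vertex set. Edge coverage: each edge of G has both endpoints in at least one bag. Running intersection: for every vertex, the bags containing it form a connected subtree. All three properties hold, so this is a valid tree decomposition of width max|bag| − 1 = 2, and hence tw(G) ≤ 2.

Yes; width 2.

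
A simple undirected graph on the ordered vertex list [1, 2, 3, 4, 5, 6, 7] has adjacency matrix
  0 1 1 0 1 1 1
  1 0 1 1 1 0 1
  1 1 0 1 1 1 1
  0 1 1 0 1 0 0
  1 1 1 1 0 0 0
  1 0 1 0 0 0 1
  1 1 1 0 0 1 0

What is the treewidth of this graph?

3

A width-3 tree decomposition is:
Bags: B1 = {1, 3, 6, 7}  B2 = {1, 2, 3, 7}  B3 = {1, 2, 3, 5}  B4 = {2, 3, 4, 5}
Tree: B1–B2, B2–B3, B3–B4
The largest bag has 4 vertices, giving width 3; this decomposition certifies tw(G) ≤ 3. On the other hand G contains the 4-clique {1, 2, 3, 5}. A clique must lie in a single bag of any decomposition, so no decomposition can have width below 3. Therefore the treewidth is 3.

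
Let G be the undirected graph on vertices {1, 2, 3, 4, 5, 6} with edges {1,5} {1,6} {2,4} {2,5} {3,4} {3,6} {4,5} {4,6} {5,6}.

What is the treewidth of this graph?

A width-2 tree decomposition is:
Bags: B1 = {4, 5, 6}  B2 = {2, 4, 5}  B3 = {1, 5, 6}  B4 = {3, 4, 6}
Tree: B1–B2, B1–B3, B1–B4
Each bag holds 3 vertices, so the decomposition has width 2, which upper-bounds the treewidth. For the lower bound, the 3 vertices {1, 5, 6} are pairwise adjacent, and any tree decomposition puts a clique entirely inside one bag — forcing width ≥ 2. Therefore the treewidth is 2.

2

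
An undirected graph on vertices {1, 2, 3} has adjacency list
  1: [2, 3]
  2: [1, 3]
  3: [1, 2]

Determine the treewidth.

A width-2 tree decomposition is:
Bags: B1 = {1, 2, 3}
Tree: (single bag)
With just one bag of size 3, the width is 3 − 1 = 2, so tw(G) ≤ 2. Conversely, {1, 2, 3} is a clique of size 3, and the vertices of any clique must share a bag in every tree decomposition; so some bag has ≥ 3 vertices and tw(G) ≥ 2. The upper and lower bounds meet at 2, so that is the treewidth.

2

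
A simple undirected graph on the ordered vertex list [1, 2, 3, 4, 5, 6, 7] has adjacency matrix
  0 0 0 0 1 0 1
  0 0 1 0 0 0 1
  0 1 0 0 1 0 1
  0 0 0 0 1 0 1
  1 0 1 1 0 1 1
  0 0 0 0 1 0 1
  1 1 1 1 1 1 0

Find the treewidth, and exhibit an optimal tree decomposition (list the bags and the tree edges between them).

Each bag holds 3 vertices, so the decomposition has width 2, which upper-bounds the treewidth. For the lower bound, the 3 vertices {2, 3, 7} are pairwise adjacent, and any tree decomposition puts a clique entirely inside one bag — forcing width ≥ 2. Therefore the treewidth is 2.

Treewidth 2.
One optimal decomposition is:
Bags: B1 = {4, 5, 7}  B2 = {5, 6, 7}  B3 = {3, 5, 7}  B4 = {1, 5, 7}  B5 = {2, 3, 7}
Tree: B1–B2, B2–B3, B1–B4, B3–B5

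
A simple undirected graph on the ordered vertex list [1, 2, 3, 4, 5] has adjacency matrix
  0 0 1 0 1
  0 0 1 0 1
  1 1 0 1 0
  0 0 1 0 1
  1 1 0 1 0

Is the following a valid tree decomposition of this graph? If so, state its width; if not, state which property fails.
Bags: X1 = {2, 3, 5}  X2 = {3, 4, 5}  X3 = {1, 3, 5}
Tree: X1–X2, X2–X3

Checking the three conditions: (i) the bags cover all of {1, 2, 3, 4, 5}; (ii) for each edge, some bag contains both endpoints; (iii) the bags containing any fixed vertex form a subtree. All hold, so the decomposition is valid with width 3 − 1 = 2.

Yes; width 2.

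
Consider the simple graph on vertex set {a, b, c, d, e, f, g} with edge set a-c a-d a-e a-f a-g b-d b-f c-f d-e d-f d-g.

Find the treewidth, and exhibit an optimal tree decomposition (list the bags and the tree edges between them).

Treewidth 2.
One optimal decomposition is:
Bags: B1 = {a, d, e}  B2 = {a, d, f}  B3 = {b, d, f}  B4 = {a, d, g}  B5 = {a, c, f}
Tree: B1–B2, B2–B3, B1–B4, B2–B5

Each bag holds 3 vertices, so the decomposition has width 2, which upper-bounds the treewidth. For the lower bound, the 3 vertices {a, d, g} are pairwise adjacent, and any tree decomposition puts a clique entirely inside one bag — forcing width ≥ 2. The upper and lower bounds meet at 2, so that is the treewidth.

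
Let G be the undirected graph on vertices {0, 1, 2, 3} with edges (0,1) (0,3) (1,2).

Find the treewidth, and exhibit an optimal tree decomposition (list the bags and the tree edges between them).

Treewidth 1.
One such decomposition:
Bags: B1 = {0, 3}  B2 = {0, 1}  B3 = {1, 2}
Tree: B1–B2, B2–B3

The largest bag has 2 vertices, giving width 1; this decomposition certifies tw(G) ≤ 1. G has an edge, so its treewidth is at least 1. Hence tw(G) = 1 exactly.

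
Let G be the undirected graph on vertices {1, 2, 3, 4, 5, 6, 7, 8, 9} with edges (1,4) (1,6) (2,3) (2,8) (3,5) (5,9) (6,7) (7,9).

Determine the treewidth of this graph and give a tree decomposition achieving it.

Treewidth 1.
One optimal decomposition is:
Bags: B1 = {1, 4}  B2 = {1, 6}  B3 = {6, 7}  B4 = {7, 9}  B5 = {5, 9}  B6 = {3, 5}  B7 = {2, 3}  B8 = {2, 8}
Tree: B1–B2, B2–B3, B3–B4, B4–B5, B5–B6, B6–B7, B7–B8

Every bag has size at most 2, so the width is 2 − 1 = 1 and tw(G) ≤ 1. Since G has at least one edge (e.g. 4–1), it is not an edgeless graph, so tw(G) ≥ 1. Hence tw(G) = 1 exactly.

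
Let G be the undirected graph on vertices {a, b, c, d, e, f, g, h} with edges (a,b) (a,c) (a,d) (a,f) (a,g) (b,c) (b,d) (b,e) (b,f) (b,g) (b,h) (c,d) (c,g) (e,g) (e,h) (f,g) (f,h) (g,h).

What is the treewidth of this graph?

3

A width-3 tree decomposition is:
Bags: B1 = {b, e, g, h}  B2 = {b, f, g, h}  B3 = {a, b, f, g}  B4 = {a, b, c, g}  B5 = {a, b, c, d}
Tree: B1–B2, B2–B3, B3–B4, B4–B5
Every bag has size at most 4, so the width is 4 − 1 = 3 and tw(G) ≤ 3. Conversely, {a, b, c, d} is a clique of size 4, and the vertices of any clique must share a bag in every tree decomposition; so some bag has ≥ 4 vertices and tw(G) ≥ 3. Combining the bounds, tw(G) = 3.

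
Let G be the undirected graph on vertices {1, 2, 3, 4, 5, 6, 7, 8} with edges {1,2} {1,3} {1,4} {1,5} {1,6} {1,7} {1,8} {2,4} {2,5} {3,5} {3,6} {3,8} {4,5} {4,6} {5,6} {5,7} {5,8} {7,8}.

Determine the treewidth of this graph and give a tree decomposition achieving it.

Each bag holds 4 vertices, so the decomposition has width 3, which upper-bounds the treewidth. For the lower bound, the 4 vertices {1, 2, 4, 5} are pairwise adjacent, and any tree decomposition puts a clique entirely inside one bag — forcing width ≥ 3. Therefore the treewidth is 3.

Treewidth 3.
One such decomposition:
Bags: B1 = {1, 3, 5, 6}  B2 = {1, 4, 5, 6}  B3 = {1, 3, 5, 8}  B4 = {1, 5, 7, 8}  B5 = {1, 2, 4, 5}
Tree: B1–B2, B1–B3, B3–B4, B2–B5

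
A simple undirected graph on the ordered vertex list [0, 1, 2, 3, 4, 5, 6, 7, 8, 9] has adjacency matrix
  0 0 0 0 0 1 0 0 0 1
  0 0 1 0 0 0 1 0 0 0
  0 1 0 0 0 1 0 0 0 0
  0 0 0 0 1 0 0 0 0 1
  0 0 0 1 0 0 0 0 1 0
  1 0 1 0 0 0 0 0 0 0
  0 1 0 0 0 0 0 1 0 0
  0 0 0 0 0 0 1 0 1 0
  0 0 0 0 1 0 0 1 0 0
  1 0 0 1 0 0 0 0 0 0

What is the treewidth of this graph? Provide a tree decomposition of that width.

Treewidth 2.
Bags: B1 = {0, 3, 9}  B2 = {0, 3, 4}  B3 = {0, 4, 8}  B4 = {0, 7, 8}  B5 = {0, 6, 7}  B6 = {0, 1, 6}  B7 = {0, 1, 2}  B8 = {0, 2, 5}
Tree: B1–B2, B2–B3, B3–B4, B4–B5, B5–B6, B6–B7, B7–B8

The largest bag has 3 vertices, giving width 2; this decomposition certifies tw(G) ≤ 2. Since 0–9–3–4–8–7–6–1–2–5–0 is a cycle in G, G is not acyclic. Forests are exactly the graphs of treewidth ≤ 1, so tw(G) ≥ 2. Hence tw(G) = 2 exactly.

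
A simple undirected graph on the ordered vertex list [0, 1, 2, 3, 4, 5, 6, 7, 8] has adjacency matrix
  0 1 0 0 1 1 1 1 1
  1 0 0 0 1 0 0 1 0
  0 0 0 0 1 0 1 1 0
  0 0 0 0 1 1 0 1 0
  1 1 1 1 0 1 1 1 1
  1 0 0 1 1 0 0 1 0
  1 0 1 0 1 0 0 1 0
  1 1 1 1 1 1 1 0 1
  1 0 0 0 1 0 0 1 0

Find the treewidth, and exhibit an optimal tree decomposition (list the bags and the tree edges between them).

The largest bag has 4 vertices, giving width 3; this decomposition certifies tw(G) ≤ 3. For the lower bound, the 4 vertices {0, 4, 7, 8} are pairwise adjacent, and any tree decomposition puts a clique entirely inside one bag — forcing width ≥ 3. Therefore the treewidth is 3.

Treewidth 3.
One such decomposition:
Bags: B1 = {0, 4, 6, 7}  B2 = {2, 4, 6, 7}  B3 = {0, 4, 5, 7}  B4 = {3, 4, 5, 7}  B5 = {0, 1, 4, 7}  B6 = {0, 4, 7, 8}
Tree: B1–B2, B1–B3, B3–B4, B3–B5, B1–B6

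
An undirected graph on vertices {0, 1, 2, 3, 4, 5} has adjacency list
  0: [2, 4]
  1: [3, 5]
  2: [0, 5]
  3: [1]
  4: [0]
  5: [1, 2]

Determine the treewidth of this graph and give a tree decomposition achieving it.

Each bag holds 2 vertices, so the decomposition has width 1, which upper-bounds the treewidth. G has an edge, so its treewidth is at least 1. The upper and lower bounds meet at 1, so that is the treewidth.

Treewidth 1.
One optimal decomposition is:
Bags: B1 = {1, 3}  B2 = {1, 5}  B3 = {2, 5}  B4 = {0, 2}  B5 = {0, 4}
Tree: B1–B2, B2–B3, B3–B4, B4–B5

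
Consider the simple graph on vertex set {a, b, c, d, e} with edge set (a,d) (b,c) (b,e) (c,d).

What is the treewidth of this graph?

1

A width-1 tree decomposition is:
Bags: B1 = {a, d}  B2 = {c, d}  B3 = {b, c}  B4 = {b, e}
Tree: B1–B2, B2–B3, B3–B4
Every bag has size at most 2, so the width is 2 − 1 = 1 and tw(G) ≤ 1. Any graph with an edge has treewidth ≥ 1, and G has the edge d–a. The upper and lower bounds meet at 1, so that is the treewidth.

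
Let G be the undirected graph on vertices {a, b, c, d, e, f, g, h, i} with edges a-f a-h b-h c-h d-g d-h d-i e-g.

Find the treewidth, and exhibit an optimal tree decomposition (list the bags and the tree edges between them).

Every bag has size at most 2, so the width is 2 − 1 = 1 and tw(G) ≤ 1. Any graph with an edge has treewidth ≥ 1, and G has the edge h–b. Therefore the treewidth is 1.

Treewidth 1.
Bags: B1 = {b, h}  B2 = {d, h}  B3 = {d, g}  B4 = {a, h}  B5 = {e, g}  B6 = {c, h}  B7 = {d, i}  B8 = {a, f}
Tree: B1–B2, B2–B3, B1–B4, B3–B5, B4–B6, B3–B7, B4–B8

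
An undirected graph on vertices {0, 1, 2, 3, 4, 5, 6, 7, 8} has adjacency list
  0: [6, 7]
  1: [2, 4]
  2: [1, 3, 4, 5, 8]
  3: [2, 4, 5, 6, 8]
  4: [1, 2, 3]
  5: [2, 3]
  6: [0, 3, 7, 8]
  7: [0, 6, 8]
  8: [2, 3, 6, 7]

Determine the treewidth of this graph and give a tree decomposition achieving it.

Every bag has size at most 3, so the width is 3 − 1 = 2 and tw(G) ≤ 2. Conversely, {0, 6, 7} is a clique of size 3, and the vertices of any clique must share a bag in every tree decomposition; so some bag has ≥ 3 vertices and tw(G) ≥ 2. Combining the bounds, tw(G) = 2.

Treewidth 2.
Bags: B1 = {2, 3, 5}  B2 = {2, 3, 4}  B3 = {2, 3, 8}  B4 = {3, 6, 8}  B5 = {6, 7, 8}  B6 = {1, 2, 4}  B7 = {0, 6, 7}
Tree: B1–B2, B2–B3, B3–B4, B4–B5, B2–B6, B5–B7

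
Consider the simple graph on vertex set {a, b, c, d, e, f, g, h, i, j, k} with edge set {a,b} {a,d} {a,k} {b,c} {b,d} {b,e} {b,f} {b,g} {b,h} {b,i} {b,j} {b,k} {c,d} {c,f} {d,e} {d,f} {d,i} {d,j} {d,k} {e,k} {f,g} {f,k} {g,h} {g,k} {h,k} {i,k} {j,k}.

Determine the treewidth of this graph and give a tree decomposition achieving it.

Treewidth 3.
Bags: B1 = {a, b, d, k}  B2 = {b, d, f, k}  B3 = {b, d, e, k}  B4 = {b, f, g, k}  B5 = {b, d, i, k}  B6 = {b, d, j, k}  B7 = {b, g, h, k}  B8 = {b, c, d, f}
Tree: B1–B2, B2–B3, B2–B4, B1–B5, B1–B6, B4–B7, B2–B8

Each bag holds 4 vertices, so the decomposition has width 3, which upper-bounds the treewidth. Conversely, {b, c, d, f} is a clique of size 4, and the vertices of any clique must share a bag in every tree decomposition; so some bag has ≥ 4 vertices and tw(G) ≥ 3. Combining the bounds, tw(G) = 3.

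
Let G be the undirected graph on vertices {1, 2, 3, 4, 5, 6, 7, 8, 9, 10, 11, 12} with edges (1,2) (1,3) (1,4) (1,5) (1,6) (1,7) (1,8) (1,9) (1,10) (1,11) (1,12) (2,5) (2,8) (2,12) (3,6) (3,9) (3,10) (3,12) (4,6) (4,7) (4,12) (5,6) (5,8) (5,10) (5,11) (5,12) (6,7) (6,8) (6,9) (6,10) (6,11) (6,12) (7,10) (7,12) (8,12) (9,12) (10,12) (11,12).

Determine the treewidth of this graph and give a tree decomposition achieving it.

Treewidth 4.
Bags: B1 = {1, 6, 7, 10, 12}  B2 = {1, 3, 6, 10, 12}  B3 = {1, 3, 6, 9, 12}  B4 = {1, 5, 6, 10, 12}  B5 = {1, 5, 6, 11, 12}  B6 = {1, 5, 6, 8, 12}  B7 = {1, 2, 5, 8, 12}  B8 = {1, 4, 6, 7, 12}
Tree: B1–B2, B2–B3, B2–B4, B4–B5, B5–B6, B6–B7, B1–B8

Every bag has size at most 5, so the width is 5 − 1 = 4 and tw(G) ≤ 4. On the other hand G contains the 5-clique {1, 2, 5, 8, 12}. A clique must lie in a single bag of any decomposition, so no decomposition can have width below 4. Therefore the treewidth is 4.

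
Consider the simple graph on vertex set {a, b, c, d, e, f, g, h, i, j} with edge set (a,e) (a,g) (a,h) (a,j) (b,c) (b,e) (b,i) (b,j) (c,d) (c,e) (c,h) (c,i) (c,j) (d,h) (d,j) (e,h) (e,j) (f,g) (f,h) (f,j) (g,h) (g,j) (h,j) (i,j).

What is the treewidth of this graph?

A width-3 tree decomposition is:
Bags: B1 = {c, e, h, j}  B2 = {a, e, h, j}  B3 = {a, g, h, j}  B4 = {b, c, e, j}  B5 = {f, g, h, j}  B6 = {b, c, i, j}  B7 = {c, d, h, j}
Tree: B1–B2, B2–B3, B1–B4, B3–B5, B4–B6, B1–B7
The largest bag has 4 vertices, giving width 3; this decomposition certifies tw(G) ≤ 3. On the other hand G contains the 4-clique {c, d, h, j}. A clique must lie in a single bag of any decomposition, so no decomposition can have width below 3. Therefore the treewidth is 3.

3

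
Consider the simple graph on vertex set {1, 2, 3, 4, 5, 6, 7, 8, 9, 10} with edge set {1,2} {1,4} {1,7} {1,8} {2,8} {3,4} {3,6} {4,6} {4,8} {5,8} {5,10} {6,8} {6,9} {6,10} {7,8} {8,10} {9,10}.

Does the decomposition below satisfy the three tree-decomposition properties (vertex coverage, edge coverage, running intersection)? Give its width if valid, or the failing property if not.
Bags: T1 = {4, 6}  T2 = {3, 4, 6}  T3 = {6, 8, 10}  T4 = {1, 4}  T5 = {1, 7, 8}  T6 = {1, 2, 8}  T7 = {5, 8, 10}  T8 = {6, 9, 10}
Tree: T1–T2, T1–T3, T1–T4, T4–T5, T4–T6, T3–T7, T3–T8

A tree decomposition must satisfy three properties: every vertex lies in some bag; for every edge, both endpoints lie together in some bag; and for every vertex, the bags containing it form a connected subtree. Here edge (8,4) lies in no bag, so the decomposition is invalid.

No — edge (8,4) lies in no bag.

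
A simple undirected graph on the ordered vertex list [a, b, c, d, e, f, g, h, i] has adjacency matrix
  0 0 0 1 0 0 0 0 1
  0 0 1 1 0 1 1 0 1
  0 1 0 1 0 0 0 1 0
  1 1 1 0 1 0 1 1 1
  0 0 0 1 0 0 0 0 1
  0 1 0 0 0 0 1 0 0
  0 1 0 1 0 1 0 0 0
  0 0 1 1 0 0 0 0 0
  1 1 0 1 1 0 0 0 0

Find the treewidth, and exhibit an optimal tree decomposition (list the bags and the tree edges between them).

Each bag holds 3 vertices, so the decomposition has width 2, which upper-bounds the treewidth. Conversely, {d, e, i} is a clique of size 3, and the vertices of any clique must share a bag in every tree decomposition; so some bag has ≥ 3 vertices and tw(G) ≥ 2. The upper and lower bounds meet at 2, so that is the treewidth.

Treewidth 2.
One optimal decomposition is:
Bags: B1 = {a, d, i}  B2 = {b, d, i}  B3 = {d, e, i}  B4 = {b, d, g}  B5 = {b, c, d}  B6 = {c, d, h}  B7 = {b, f, g}
Tree: B1–B2, B1–B3, B2–B4, B4–B5, B5–B6, B4–B7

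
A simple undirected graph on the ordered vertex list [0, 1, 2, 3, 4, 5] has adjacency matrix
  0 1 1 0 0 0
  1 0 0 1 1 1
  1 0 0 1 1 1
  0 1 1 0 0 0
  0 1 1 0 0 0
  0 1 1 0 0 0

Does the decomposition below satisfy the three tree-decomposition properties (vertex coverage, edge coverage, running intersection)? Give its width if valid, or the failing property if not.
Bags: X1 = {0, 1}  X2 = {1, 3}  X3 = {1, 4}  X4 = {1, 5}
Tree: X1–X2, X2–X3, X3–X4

A tree decomposition must satisfy three properties: every vertex lies in some bag; for every edge, both endpoints lie together in some bag; and for every vertex, the bags containing it form a connected subtree. Here vertex 2 appears in no bag, so the decomposition is invalid.

No — vertex 2 appears in no bag.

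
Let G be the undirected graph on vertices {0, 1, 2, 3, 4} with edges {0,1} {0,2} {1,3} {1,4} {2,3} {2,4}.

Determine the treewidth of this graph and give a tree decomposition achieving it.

Every bag has size at most 3, so the width is 3 − 1 = 2 and tw(G) ≤ 2. Since 3–1–0–2–3 is a cycle in G, G is not acyclic. Forests are exactly the graphs of treewidth ≤ 1, so tw(G) ≥ 2. The upper and lower bounds meet at 2, so that is the treewidth.

Treewidth 2.
One optimal decomposition is:
Bags: B1 = {1, 2, 3}  B2 = {0, 1, 2}  B3 = {1, 2, 4}
Tree: B1–B2, B2–B3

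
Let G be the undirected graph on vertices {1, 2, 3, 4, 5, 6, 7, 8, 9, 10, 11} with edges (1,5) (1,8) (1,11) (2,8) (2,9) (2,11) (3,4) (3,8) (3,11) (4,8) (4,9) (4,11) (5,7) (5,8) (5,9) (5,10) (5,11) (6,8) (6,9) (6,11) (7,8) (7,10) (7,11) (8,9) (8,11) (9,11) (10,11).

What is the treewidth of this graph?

3

A width-3 tree decomposition is:
Bags: B1 = {1, 5, 8, 11}  B2 = {5, 7, 8, 11}  B3 = {5, 8, 9, 11}  B4 = {6, 8, 9, 11}  B5 = {2, 8, 9, 11}  B6 = {4, 8, 9, 11}  B7 = {5, 7, 10, 11}  B8 = {3, 4, 8, 11}
Tree: B1–B2, B2–B3, B3–B4, B3–B5, B5–B6, B2–B7, B6–B8
The largest bag has 4 vertices, giving width 3; this decomposition certifies tw(G) ≤ 3. Conversely, {1, 5, 8, 11} is a clique of size 4, and the vertices of any clique must share a bag in every tree decomposition; so some bag has ≥ 4 vertices and tw(G) ≥ 3. The upper and lower bounds meet at 3, so that is the treewidth.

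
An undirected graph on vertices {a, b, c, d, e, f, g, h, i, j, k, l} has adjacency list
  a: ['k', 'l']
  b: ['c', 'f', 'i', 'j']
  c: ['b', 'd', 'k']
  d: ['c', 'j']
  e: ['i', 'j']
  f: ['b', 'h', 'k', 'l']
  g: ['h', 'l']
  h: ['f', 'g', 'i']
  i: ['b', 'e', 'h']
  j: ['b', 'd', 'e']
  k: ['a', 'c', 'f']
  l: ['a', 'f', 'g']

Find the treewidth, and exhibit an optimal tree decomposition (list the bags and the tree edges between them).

Treewidth 3.
One optimal decomposition is:
Bags: B1 = {c, d, e, j}  B2 = {b, c, e, j}  B3 = {b, c, e, i}  B4 = {b, c, i, k}  B5 = {b, f, i, k}  B6 = {f, h, i, k}  B7 = {a, f, h, k}  B8 = {a, f, h, l}  B9 = {a, g, h, l}
Tree: B1–B2, B2–B3, B3–B4, B4–B5, B5–B6, B6–B7, B7–B8, B8–B9

The largest bag has 4 vertices, giving width 3; this decomposition certifies tw(G) ≤ 3. For the lower bound: the 4 vertex sets {d,e,j}, {c}, {b}, {f,h,i,k} are disjoint, each induces a connected subgraph, and every pair is joined by at least one edge of G. Contracting each set to a single vertex therefore yields K_{4} as a minor, and since treewidth is minor-monotone, tw(G) ≥ tw(K_{4}) = 3. Combining the bounds, tw(G) = 3.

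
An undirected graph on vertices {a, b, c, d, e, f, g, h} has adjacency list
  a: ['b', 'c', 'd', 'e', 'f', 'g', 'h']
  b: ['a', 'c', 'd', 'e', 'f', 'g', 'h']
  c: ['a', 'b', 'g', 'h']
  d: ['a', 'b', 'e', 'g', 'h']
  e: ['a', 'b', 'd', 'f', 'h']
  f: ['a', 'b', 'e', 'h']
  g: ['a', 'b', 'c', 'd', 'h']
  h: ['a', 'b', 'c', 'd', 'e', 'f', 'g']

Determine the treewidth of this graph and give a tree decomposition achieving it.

Every bag has size at most 5, so the width is 5 − 1 = 4 and tw(G) ≤ 4. On the other hand G contains the 5-clique {a, b, d, g, h}. A clique must lie in a single bag of any decomposition, so no decomposition can have width below 4. Hence tw(G) = 4 exactly.

Treewidth 4.
One such decomposition:
Bags: B1 = {a, b, e, f, h}  B2 = {a, b, d, e, h}  B3 = {a, b, d, g, h}  B4 = {a, b, c, g, h}
Tree: B1–B2, B2–B3, B3–B4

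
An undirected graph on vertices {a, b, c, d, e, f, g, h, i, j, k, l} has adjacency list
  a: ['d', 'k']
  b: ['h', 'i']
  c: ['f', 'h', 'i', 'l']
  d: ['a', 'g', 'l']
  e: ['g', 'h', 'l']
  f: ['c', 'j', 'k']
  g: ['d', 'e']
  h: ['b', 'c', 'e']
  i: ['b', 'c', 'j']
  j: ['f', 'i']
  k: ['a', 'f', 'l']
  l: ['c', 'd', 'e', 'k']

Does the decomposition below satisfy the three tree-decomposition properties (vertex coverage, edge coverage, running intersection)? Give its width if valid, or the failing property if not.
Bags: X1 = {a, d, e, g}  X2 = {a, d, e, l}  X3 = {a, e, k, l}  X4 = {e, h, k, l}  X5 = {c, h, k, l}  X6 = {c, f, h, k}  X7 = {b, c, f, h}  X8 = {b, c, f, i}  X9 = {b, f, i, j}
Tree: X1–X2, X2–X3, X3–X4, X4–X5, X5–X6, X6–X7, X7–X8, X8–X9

Checking the three conditions: (i) the bags cover all of {a, b, c, d, e, f, g, h, i, j, k, l}; (ii) for each edge, some bag contains both endpoints; (iii) the bags containing any fixed vertex form a subtree. All hold, so the decomposition is valid with width 4 − 1 = 3.

Yes; width 3.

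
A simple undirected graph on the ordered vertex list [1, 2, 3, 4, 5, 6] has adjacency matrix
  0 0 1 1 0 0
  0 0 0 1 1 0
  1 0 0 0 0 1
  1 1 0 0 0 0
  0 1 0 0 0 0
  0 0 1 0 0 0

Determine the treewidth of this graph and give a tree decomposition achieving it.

Each bag holds 2 vertices, so the decomposition has width 1, which upper-bounds the treewidth. Since G has at least one edge (e.g. 5–2), it is not an edgeless graph, so tw(G) ≥ 1. The upper and lower bounds meet at 1, so that is the treewidth.

Treewidth 1.
One optimal decomposition is:
Bags: B1 = {2, 5}  B2 = {2, 4}  B3 = {1, 4}  B4 = {1, 3}  B5 = {3, 6}
Tree: B1–B2, B2–B3, B3–B4, B4–B5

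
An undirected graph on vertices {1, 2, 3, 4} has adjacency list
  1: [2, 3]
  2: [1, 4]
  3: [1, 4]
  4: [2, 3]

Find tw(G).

2

A width-2 tree decomposition is:
Bags: B1 = {1, 3, 4}  B2 = {1, 2, 4}
Tree: B1–B2
Each bag holds 3 vertices, so the decomposition has width 2, which upper-bounds the treewidth. Since 1–3–4–2–1 is a cycle in G, G is not acyclic. Forests are exactly the graphs of treewidth ≤ 1, so tw(G) ≥ 2. The upper and lower bounds meet at 2, so that is the treewidth.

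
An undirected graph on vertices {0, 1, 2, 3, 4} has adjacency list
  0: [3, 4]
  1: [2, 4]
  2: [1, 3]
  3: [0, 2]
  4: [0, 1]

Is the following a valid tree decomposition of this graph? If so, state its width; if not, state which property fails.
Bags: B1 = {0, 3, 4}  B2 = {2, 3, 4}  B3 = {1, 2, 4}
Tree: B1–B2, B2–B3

Vertex coverage: the bags together contain {0, 1, 2, 3, 4}, the full vertex set. Edge coverage: each edge of G has both endpoints in at least one bag. Running intersection: for every vertex, the bags containing it form a connected subtree. All three properties hold, so this is a valid tree decomposition of width max|bag| − 1 = 2, and hence tw(G) ≤ 2.

Yes; width 2.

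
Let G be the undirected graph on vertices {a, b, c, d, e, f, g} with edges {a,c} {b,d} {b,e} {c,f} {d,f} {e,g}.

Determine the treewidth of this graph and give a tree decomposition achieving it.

Each bag holds 2 vertices, so the decomposition has width 1, which upper-bounds the treewidth. G has an edge, so its treewidth is at least 1. Combining the bounds, tw(G) = 1.

Treewidth 1.
One such decomposition:
Bags: B1 = {a, c}  B2 = {c, f}  B3 = {d, f}  B4 = {b, d}  B5 = {b, e}  B6 = {e, g}
Tree: B1–B2, B2–B3, B3–B4, B4–B5, B5–B6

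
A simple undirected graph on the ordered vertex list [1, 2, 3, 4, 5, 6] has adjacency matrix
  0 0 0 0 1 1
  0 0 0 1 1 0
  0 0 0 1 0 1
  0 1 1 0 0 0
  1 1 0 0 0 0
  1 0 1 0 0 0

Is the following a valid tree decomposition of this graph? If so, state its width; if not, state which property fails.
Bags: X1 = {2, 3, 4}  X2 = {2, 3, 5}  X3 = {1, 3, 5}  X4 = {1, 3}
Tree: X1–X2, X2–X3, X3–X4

A tree decomposition must satisfy three properties: every vertex lies in some bag; for every edge, both endpoints lie together in some bag; and for every vertex, the bags containing it form a connected subtree. Here vertex 6 appears in no bag, so the decomposition is invalid.

No — vertex 6 appears in no bag.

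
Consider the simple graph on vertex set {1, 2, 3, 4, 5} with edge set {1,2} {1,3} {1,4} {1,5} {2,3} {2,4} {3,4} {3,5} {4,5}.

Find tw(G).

A width-3 tree decomposition is:
Bags: B1 = {1, 2, 3, 4}  B2 = {1, 3, 4, 5}
Tree: B1–B2
Every bag has size at most 4, so the width is 4 − 1 = 3 and tw(G) ≤ 3. For the lower bound, the 4 vertices {1, 2, 3, 4} are pairwise adjacent, and any tree decomposition puts a clique entirely inside one bag — forcing width ≥ 3. Therefore the treewidth is 3.

3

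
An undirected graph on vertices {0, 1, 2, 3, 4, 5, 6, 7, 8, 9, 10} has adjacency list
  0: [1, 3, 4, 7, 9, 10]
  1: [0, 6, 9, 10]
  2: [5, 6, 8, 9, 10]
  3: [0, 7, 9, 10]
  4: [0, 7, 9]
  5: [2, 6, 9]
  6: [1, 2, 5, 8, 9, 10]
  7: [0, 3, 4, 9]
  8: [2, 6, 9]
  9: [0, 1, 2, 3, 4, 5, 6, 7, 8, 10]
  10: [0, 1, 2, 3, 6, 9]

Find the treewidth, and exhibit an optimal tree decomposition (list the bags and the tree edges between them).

Treewidth 3.
Bags: B1 = {2, 6, 9, 10}  B2 = {1, 6, 9, 10}  B3 = {0, 1, 9, 10}  B4 = {2, 6, 8, 9}  B5 = {0, 3, 9, 10}  B6 = {0, 3, 7, 9}  B7 = {2, 5, 6, 9}  B8 = {0, 4, 7, 9}
Tree: B1–B2, B2–B3, B1–B4, B3–B5, B5–B6, B4–B7, B6–B8

Each bag holds 4 vertices, so the decomposition has width 3, which upper-bounds the treewidth. On the other hand G contains the 4-clique {0, 1, 9, 10}. A clique must lie in a single bag of any decomposition, so no decomposition can have width below 3. Hence tw(G) = 3 exactly.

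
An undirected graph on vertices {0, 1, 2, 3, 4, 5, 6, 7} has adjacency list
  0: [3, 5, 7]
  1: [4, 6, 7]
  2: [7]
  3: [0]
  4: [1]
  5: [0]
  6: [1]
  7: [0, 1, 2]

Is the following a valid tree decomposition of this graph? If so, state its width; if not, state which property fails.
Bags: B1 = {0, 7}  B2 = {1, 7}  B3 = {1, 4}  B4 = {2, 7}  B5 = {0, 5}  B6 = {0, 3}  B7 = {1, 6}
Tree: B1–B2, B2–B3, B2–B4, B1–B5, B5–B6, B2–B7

Vertex coverage: the bags together contain {0, 1, 2, 3, 4, 5, 6, 7}, the full vertex set. Edge coverage: each edge of G has both endpoints in at least one bag. Running intersection: for every vertex, the bags containing it form a connected subtree. All three properties hold, so this is a valid tree decomposition of width max|bag| − 1 = 1, and hence tw(G) ≤ 1.

Yes; width 1.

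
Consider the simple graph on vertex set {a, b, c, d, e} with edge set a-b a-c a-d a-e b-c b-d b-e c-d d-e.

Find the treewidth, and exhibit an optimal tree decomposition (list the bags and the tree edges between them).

Each bag holds 4 vertices, so the decomposition has width 3, which upper-bounds the treewidth. For the lower bound, the 4 vertices {a, b, d, e} are pairwise adjacent, and any tree decomposition puts a clique entirely inside one bag — forcing width ≥ 3. The upper and lower bounds meet at 3, so that is the treewidth.

Treewidth 3.
Bags: B1 = {a, b, d, e}  B2 = {a, b, c, d}
Tree: B1–B2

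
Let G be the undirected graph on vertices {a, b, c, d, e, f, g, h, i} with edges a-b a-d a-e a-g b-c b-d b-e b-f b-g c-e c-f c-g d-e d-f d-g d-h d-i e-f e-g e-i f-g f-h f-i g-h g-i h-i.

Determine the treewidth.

A width-4 tree decomposition is:
Bags: B1 = {b, d, e, f, g}  B2 = {d, e, f, g, i}  B3 = {a, b, d, e, g}  B4 = {d, f, g, h, i}  B5 = {b, c, e, f, g}
Tree: B1–B2, B1–B3, B2–B4, B1–B5
Every bag has size at most 5, so the width is 5 − 1 = 4 and tw(G) ≤ 4. On the other hand G contains the 5-clique {a, b, d, e, g}. A clique must lie in a single bag of any decomposition, so no decomposition can have width below 4. The upper and lower bounds meet at 4, so that is the treewidth.

4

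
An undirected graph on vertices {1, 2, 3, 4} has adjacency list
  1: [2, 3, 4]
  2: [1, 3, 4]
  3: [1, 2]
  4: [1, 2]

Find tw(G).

2

A width-2 tree decomposition is:
Bags: B1 = {1, 2, 4}  B2 = {1, 2, 3}
Tree: B1–B2
Each bag holds 3 vertices, so the decomposition has width 2, which upper-bounds the treewidth. On the other hand G contains the 3-clique {1, 2, 3}. A clique must lie in a single bag of any decomposition, so no decomposition can have width below 2. The upper and lower bounds meet at 2, so that is the treewidth.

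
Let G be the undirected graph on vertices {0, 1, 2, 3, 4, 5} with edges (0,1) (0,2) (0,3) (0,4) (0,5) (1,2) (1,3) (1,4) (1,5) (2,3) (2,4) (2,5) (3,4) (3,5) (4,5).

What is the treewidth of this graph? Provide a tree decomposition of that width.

Treewidth 5.
One such decomposition:
Bags: B1 = {0, 1, 2, 3, 4, 5}
Tree: (single bag)

With just one bag of size 6, the width is 6 − 1 = 5, so tw(G) ≤ 5. On the other hand G contains the 6-clique {0, 1, 2, 3, 4, 5}. A clique must lie in a single bag of any decomposition, so no decomposition can have width below 5. Hence tw(G) = 5 exactly.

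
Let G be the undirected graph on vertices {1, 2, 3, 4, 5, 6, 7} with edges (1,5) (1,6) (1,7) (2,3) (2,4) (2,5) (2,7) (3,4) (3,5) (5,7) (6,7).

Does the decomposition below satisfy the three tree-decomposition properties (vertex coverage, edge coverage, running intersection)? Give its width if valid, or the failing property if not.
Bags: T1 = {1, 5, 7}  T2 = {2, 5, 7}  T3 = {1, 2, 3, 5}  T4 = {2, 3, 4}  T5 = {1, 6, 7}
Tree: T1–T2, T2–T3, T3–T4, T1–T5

A tree decomposition must satisfy three properties: every vertex lies in some bag; for every edge, both endpoints lie together in some bag; and for every vertex, the bags containing it form a connected subtree. Here bags containing vertex 1 are not connected in the tree, so the decomposition is invalid.

No — bags containing vertex 1 are not connected in the tree.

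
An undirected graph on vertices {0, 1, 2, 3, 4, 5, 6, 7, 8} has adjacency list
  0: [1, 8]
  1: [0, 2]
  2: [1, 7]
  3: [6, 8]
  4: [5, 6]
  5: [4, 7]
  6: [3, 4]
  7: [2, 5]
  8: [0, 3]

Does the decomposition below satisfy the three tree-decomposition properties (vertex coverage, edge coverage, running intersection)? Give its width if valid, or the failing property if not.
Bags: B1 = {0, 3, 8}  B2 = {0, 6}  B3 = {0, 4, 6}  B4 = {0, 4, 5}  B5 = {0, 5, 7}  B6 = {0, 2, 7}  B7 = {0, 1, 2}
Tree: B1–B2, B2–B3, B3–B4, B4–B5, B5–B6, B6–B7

No — edge (3,6) lies in no bag.

A tree decomposition must satisfy three properties: every vertex lies in some bag; for every edge, both endpoints lie together in some bag; and for every vertex, the bags containing it form a connected subtree. Here edge (3,6) lies in no bag, so the decomposition is invalid.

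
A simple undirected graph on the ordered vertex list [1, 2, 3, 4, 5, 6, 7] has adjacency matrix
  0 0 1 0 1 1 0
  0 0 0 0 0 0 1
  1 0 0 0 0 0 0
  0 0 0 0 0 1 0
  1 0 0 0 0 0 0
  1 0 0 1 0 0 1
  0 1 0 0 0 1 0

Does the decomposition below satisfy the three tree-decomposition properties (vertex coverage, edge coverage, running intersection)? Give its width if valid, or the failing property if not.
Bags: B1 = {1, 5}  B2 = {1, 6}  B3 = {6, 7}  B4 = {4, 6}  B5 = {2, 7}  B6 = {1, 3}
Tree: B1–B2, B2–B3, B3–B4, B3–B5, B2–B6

Yes; width 1.

Every vertex of G appears in some bag (union = {1, 2, 3, 4, 5, 6, 7}); every edge is covered by a bag; and for each vertex v the set of bags containing v is connected in the bag tree. The decomposition is therefore valid. The largest bag has 2 vertices, so the width is 1.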